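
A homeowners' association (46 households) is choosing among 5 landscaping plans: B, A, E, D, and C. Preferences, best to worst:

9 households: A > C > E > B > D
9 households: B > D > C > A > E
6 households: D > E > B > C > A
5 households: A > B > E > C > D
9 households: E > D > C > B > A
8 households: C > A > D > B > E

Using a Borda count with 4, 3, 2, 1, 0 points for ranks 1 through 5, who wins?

B: 9·1 + 9·4 + 6·2 + 5·3 + 9·1 + 8·1 = 89
A: 9·4 + 9·1 + 6·0 + 5·4 + 9·0 + 8·3 = 89
E: 9·2 + 9·0 + 6·3 + 5·2 + 9·4 + 8·0 = 82
D: 9·0 + 9·3 + 6·4 + 5·0 + 9·3 + 8·2 = 94
C: 9·3 + 9·2 + 6·1 + 5·1 + 9·2 + 8·4 = 106
C has the highest Borda score (106).

C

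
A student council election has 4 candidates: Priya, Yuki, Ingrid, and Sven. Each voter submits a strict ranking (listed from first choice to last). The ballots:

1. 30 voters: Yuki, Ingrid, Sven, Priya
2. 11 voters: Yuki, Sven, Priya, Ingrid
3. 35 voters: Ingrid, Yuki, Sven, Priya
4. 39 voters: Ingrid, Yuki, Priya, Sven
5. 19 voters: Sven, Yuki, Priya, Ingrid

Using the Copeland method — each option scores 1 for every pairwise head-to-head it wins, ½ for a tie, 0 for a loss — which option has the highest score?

Priya: loses to Yuki, Ingrid, and Sven → score 0.
Yuki: beats Priya and Sven; loses to Ingrid → score 2.
Ingrid: beats Priya, Yuki, and Sven → score 3.
Sven: beats Priya; loses to Yuki and Ingrid → score 1.
Ingrid has the best pairwise record.

Ingrid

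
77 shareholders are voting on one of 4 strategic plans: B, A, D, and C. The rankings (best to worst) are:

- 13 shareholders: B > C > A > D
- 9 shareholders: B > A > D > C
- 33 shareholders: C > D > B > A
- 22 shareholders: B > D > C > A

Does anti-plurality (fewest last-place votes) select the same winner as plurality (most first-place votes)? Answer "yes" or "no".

yes

Anti-plurality — last-place votes: B 0, A 55, D 13, C 9. Winner: B.
Plurality — first-place votes: B 44, A 0, D 0, C 33. Winner: B.
The two methods agree.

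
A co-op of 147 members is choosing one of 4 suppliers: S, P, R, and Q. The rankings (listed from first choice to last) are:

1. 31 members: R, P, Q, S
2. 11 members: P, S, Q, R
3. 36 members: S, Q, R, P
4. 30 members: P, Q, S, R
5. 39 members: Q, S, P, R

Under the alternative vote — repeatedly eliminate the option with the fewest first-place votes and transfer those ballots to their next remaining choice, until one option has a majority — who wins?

Round 1: S 36, P 41, R 31, Q 39. Eliminate R.
Round 2: S 36, P 72, Q 39. Eliminate S.
Round 3: P 72, Q 75. Q has a majority.

Q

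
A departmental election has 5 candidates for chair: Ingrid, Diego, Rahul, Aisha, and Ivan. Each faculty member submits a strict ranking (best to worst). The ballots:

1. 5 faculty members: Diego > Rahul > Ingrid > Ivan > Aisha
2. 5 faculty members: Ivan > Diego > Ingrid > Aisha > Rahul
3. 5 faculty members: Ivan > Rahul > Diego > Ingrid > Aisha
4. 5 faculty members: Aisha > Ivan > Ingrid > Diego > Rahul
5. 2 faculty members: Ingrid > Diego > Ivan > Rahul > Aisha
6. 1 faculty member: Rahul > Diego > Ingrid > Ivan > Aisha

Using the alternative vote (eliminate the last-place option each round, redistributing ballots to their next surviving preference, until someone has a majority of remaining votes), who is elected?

Ivan

Round 1: Ingrid 2, Diego 5, Rahul 1, Aisha 5, Ivan 10. Eliminate Rahul.
Round 2: Ingrid 2, Diego 6, Aisha 5, Ivan 10. Eliminate Ingrid.
Round 3: Diego 8, Aisha 5, Ivan 10. Eliminate Aisha.
Round 4: Diego 8, Ivan 15. Ivan has a majority.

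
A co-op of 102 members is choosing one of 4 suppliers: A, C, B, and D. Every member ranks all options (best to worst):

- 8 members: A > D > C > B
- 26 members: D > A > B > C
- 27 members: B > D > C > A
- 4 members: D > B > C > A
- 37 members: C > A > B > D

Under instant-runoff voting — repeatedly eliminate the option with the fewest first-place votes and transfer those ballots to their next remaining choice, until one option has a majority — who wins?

Round 1: A 8, C 37, B 27, D 30. Eliminate A.
Round 2: C 37, B 27, D 38. Eliminate B.
Round 3: C 37, D 65. D has a majority.

D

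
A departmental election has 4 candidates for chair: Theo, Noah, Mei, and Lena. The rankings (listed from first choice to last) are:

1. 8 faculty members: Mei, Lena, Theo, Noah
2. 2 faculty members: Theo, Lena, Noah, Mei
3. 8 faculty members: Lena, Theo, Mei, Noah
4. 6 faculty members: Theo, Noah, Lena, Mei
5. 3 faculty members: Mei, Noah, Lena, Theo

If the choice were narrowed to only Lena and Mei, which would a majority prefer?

Voters preferring Lena to Mei: 16; preferring Mei to Lena: 11.
Lena wins the head-to-head.

Lena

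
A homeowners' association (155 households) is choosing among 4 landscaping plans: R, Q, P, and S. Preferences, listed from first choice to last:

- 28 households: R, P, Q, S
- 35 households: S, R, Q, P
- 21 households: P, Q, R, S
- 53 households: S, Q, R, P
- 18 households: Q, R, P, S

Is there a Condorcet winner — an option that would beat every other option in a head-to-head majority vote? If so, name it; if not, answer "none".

S

S vs R: 88–67 for S.
S vs Q: 88–67 for S.
S vs P: 88–67 for S.
S beats every other option head-to-head.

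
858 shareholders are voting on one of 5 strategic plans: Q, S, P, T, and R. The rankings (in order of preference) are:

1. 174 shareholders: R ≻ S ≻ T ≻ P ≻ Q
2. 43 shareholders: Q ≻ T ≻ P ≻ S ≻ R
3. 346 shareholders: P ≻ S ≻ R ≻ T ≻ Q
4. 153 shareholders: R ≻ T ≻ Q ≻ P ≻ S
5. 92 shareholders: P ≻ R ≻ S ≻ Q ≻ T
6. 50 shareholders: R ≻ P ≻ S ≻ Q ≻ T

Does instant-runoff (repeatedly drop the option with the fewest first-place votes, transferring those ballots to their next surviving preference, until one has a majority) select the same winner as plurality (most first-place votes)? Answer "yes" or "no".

yes

Instant-runoff — R1 Q 43, S 0, P 438, T 0, R 377 (P winner). Winner: P.
Plurality — first-place votes: Q 43, S 0, P 438, T 0, R 377. Winner: P.
The two methods agree.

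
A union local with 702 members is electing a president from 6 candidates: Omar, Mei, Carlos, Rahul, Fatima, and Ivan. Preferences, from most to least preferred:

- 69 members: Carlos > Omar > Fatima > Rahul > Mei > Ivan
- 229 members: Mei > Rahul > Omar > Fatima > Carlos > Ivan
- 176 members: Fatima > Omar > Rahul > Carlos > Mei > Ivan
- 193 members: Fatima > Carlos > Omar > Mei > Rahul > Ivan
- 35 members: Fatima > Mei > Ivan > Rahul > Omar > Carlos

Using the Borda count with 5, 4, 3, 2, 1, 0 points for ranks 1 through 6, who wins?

Omar: 69·4 + 229·3 + 176·4 + 193·3 + 35·1 = 2281
Mei: 69·1 + 229·5 + 176·1 + 193·2 + 35·4 = 1916
Carlos: 69·5 + 229·1 + 176·2 + 193·4 + 35·0 = 1698
Rahul: 69·2 + 229·4 + 176·3 + 193·1 + 35·2 = 1845
Fatima: 69·3 + 229·2 + 176·5 + 193·5 + 35·5 = 2685
Ivan: 69·0 + 229·0 + 176·0 + 193·0 + 35·3 = 105
Fatima has the highest Borda score (2685).

Fatima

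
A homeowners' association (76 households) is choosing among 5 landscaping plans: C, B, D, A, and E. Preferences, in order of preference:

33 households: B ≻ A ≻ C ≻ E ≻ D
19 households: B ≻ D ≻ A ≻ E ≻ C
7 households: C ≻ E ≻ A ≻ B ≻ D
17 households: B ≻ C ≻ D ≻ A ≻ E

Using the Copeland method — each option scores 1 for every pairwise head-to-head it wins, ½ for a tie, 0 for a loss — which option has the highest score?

B

C: beats D and E; loses to B and A → score 2.
B: beats C, D, A, and E → score 4.
D: loses to C, B, A, and E → score 0.
A: beats C, D, and E; loses to B → score 3.
E: beats D; loses to C, B, and A → score 1.
B has the best pairwise record.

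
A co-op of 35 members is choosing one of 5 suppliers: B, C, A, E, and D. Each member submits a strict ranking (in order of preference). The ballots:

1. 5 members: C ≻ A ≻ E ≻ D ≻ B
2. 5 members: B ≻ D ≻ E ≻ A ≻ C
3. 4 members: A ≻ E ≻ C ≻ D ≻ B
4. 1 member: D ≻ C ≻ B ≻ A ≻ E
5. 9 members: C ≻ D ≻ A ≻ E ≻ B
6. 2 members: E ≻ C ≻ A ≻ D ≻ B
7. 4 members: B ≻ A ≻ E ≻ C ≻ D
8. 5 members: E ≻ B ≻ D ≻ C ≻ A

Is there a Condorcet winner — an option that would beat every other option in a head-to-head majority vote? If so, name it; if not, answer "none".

Checking pairwise contests:
C beats B 21–14.
E beats C 20–15.
C beats A 22–13.
A beats E 23–12.
C beats D 24–11.
Every option loses at least one head-to-head, so there is no Condorcet winner.

none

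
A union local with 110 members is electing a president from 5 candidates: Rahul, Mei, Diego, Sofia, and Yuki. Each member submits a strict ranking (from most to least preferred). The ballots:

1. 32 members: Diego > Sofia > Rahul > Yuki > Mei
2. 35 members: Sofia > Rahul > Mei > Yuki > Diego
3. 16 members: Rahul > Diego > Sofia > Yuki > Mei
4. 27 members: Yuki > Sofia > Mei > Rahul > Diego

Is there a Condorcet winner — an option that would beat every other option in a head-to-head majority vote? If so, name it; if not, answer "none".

Sofia vs Rahul: 94–16 for Sofia.
Sofia vs Mei: 110–0 for Sofia.
Sofia vs Diego: 62–48 for Sofia.
Sofia vs Yuki: 83–27 for Sofia.
Sofia beats every other option head-to-head.

Sofia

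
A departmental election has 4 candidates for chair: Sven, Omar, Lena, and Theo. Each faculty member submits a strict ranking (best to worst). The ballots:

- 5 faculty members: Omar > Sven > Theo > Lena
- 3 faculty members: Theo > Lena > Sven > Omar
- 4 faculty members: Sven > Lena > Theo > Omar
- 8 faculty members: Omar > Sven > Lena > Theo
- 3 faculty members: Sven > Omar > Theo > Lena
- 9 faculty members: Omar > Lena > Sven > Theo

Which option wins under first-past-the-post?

Omar

First-place votes: Sven 7, Omar 22, Lena 0, Theo 3.
Omar has the most first-place votes.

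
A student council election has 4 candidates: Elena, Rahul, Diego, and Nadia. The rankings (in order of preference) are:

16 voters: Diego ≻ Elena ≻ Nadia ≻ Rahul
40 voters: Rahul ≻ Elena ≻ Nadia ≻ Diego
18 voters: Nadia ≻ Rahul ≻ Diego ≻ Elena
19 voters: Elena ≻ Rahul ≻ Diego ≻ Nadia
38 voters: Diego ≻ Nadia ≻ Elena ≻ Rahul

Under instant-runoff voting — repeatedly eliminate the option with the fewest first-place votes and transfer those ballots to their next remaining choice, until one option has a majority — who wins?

Rahul

Round 1: Elena 19, Rahul 40, Diego 54, Nadia 18. Eliminate Nadia.
Round 2: Elena 19, Rahul 58, Diego 54. Eliminate Elena.
Round 3: Rahul 77, Diego 54. Rahul has a majority.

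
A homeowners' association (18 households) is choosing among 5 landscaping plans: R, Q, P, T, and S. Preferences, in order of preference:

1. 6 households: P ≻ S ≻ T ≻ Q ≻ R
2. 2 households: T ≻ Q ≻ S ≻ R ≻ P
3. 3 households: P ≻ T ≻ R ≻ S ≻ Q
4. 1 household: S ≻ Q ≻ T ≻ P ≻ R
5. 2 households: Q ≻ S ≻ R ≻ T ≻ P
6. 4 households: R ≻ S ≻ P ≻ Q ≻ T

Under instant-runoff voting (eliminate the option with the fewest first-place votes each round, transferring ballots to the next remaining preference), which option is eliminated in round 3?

Round 1: R 4, Q 2, P 9, T 2, S 1. Eliminate S.
Round 2: R 4, Q 3, P 9, T 2. Eliminate T.
Round 3: R 4, Q 5, P 9. Eliminate R.

R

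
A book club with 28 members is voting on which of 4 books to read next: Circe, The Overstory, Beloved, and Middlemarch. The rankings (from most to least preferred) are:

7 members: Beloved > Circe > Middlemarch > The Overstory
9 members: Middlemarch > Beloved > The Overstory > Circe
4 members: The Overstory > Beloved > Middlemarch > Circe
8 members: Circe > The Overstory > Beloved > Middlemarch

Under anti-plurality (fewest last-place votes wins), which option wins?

Beloved

Last-place votes: Circe 13, The Overstory 7, Beloved 0, Middlemarch 8.
Beloved is ranked last by the fewest voters, so Beloved wins.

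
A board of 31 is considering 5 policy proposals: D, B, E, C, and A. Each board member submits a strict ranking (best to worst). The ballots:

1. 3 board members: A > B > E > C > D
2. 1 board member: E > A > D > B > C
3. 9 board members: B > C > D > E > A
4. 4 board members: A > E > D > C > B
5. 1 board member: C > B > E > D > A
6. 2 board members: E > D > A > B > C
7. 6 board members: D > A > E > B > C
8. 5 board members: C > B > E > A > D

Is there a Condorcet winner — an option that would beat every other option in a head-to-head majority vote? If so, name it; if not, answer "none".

Checking pairwise contests:
B beats D 18–13.
A beats B 16–15.
B beats E 18–13.
B beats C 21–10.
D beats A 18–13.
Every option loses at least one head-to-head, so there is no Condorcet winner.

none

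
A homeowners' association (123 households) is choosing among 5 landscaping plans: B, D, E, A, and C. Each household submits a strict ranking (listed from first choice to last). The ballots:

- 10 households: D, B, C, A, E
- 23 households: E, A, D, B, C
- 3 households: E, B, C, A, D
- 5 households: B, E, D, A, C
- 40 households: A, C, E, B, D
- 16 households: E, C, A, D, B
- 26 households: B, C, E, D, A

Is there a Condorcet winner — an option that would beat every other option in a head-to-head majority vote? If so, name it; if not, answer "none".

none

Checking pairwise contests:
E beats B 82–41.
B beats D 74–49.
C beats E 76–47.
E beats A 73–50.
B beats C 67–56.
Every option loses at least one head-to-head, so there is no Condorcet winner.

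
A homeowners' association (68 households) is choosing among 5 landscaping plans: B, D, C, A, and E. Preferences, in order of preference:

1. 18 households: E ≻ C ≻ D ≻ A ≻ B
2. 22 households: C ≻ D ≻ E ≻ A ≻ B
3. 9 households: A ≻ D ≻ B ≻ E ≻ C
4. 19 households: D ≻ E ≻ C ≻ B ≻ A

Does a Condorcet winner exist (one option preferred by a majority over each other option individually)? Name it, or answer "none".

Checking pairwise contests:
D beats B 68–0.
C beats D 40–28.
E beats C 46–22.
D beats A 59–9.
D beats E 50–18.
Every option loses at least one head-to-head, so there is no Condorcet winner.

none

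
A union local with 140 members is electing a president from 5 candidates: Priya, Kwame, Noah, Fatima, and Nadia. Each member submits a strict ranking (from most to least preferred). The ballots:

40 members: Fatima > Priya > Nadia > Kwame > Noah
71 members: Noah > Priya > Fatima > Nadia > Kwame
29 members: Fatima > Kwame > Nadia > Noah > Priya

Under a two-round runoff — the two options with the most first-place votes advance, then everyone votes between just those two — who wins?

Round 1 first-place votes: Priya 0, Kwame 0, Noah 71, Fatima 69, Nadia 0.
Noah and Fatima advance.
Runoff: Noah is preferred to Fatima by 71 voters; Fatima by 69.
Noah wins the runoff.

Noah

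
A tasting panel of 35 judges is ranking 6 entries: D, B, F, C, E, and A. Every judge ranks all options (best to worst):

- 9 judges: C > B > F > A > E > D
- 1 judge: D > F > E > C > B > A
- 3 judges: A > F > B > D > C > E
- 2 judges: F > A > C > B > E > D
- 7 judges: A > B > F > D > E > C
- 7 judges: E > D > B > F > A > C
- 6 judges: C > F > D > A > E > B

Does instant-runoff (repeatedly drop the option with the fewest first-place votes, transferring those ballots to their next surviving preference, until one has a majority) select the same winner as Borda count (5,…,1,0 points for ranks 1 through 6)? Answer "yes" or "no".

no

Instant-runoff — R1 D 1, B 0, F 2, C 15, E 7, A 10 (B out); R2 D 1, F 2, C 15, E 7, A 10 (D out); R3 F 3, C 15, E 7, A 10 (F out); R4 C 15, E 8, A 12 (E out); R5 C 16, A 19 (A winner). Winner: A.
Borda — scores: D 71, B 99, F 112, C 86, E 62, A 95. Winner: F.
The two methods disagree.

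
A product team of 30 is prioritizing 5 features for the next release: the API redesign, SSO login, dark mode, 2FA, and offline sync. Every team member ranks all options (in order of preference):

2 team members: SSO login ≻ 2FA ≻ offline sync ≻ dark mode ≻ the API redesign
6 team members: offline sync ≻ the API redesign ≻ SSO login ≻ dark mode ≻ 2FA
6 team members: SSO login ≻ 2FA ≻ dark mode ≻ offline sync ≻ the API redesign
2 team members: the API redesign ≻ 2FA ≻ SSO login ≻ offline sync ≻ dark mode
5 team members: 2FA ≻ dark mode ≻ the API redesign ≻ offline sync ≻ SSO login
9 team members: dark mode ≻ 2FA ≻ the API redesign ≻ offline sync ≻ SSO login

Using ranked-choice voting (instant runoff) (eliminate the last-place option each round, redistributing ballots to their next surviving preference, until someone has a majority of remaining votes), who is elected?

SSO login

Round 1: the API redesign 2, SSO login 8, dark mode 9, 2FA 5, offline sync 6. Eliminate the API redesign.
Round 2: SSO login 8, dark mode 9, 2FA 7, offline sync 6. Eliminate offline sync.
Round 3: SSO login 14, dark mode 9, 2FA 7. Eliminate 2FA.
Round 4: SSO login 16, dark mode 14. SSO login has a majority.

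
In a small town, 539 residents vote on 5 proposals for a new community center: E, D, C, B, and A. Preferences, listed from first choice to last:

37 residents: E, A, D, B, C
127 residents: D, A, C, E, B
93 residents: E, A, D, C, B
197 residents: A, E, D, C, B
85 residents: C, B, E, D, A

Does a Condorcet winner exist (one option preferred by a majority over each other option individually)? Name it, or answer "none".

A

A vs E: 324–215 for A.
A vs D: 327–212 for A.
A vs C: 454–85 for A.
A vs B: 454–85 for A.
A beats every other option head-to-head.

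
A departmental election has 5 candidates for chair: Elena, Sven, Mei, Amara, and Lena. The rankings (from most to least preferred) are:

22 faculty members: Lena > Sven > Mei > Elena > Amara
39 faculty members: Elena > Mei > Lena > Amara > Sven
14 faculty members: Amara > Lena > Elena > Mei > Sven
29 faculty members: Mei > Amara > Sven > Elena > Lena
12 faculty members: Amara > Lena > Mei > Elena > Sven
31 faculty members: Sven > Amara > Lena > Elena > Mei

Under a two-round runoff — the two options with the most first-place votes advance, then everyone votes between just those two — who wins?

Sven

Round 1 first-place votes: Elena 39, Sven 31, Mei 29, Amara 26, Lena 22.
Elena and Sven advance.
Runoff: Elena is preferred to Sven by 65 voters; Sven by 82.
Sven wins the runoff.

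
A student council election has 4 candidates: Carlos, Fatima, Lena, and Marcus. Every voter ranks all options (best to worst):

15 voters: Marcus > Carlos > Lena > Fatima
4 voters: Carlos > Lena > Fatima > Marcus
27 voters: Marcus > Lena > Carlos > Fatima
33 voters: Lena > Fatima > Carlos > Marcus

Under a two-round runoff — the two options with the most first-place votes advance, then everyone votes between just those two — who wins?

Round 1 first-place votes: Carlos 4, Fatima 0, Lena 33, Marcus 42.
Marcus and Lena advance.
Runoff: Marcus is preferred to Lena by 42 voters; Lena by 37.
Marcus wins the runoff.

Marcus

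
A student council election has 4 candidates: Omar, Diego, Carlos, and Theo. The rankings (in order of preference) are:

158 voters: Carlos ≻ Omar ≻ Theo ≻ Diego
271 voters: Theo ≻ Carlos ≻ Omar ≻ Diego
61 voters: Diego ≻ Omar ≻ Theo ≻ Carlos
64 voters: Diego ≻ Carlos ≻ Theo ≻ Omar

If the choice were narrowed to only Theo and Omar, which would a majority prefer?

Voters preferring Theo to Omar: 335; preferring Omar to Theo: 219.
Theo wins the head-to-head.

Theo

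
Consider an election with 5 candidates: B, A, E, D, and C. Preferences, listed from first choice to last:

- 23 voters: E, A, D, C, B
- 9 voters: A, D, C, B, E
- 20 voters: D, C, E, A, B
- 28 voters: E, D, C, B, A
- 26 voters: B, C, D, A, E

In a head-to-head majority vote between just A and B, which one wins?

Voters preferring A to B: 52; preferring B to A: 54.
B wins the head-to-head.

B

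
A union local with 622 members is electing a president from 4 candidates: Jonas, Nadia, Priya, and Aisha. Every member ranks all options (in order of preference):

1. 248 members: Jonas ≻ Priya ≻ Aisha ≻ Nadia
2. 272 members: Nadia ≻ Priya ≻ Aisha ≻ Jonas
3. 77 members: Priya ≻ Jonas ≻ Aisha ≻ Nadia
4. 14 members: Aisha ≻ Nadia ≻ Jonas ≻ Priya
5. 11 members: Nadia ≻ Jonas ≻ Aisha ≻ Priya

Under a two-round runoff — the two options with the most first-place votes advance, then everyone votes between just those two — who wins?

Jonas

Round 1 first-place votes: Jonas 248, Nadia 283, Priya 77, Aisha 14.
Nadia and Jonas advance.
Runoff: Nadia is preferred to Jonas by 297 voters; Jonas by 325.
Jonas wins the runoff.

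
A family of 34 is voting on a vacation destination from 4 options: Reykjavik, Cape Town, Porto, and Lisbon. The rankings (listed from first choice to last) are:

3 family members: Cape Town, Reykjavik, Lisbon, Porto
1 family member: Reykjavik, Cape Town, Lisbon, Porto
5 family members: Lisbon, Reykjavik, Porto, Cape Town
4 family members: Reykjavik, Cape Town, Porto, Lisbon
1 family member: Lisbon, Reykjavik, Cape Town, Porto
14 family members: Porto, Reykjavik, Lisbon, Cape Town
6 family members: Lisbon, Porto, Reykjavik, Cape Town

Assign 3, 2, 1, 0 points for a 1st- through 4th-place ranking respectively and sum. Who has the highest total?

Reykjavik: 3·2 + 1·3 + 5·2 + 4·3 + 1·2 + 14·2 + 6·1 = 67
Cape Town: 3·3 + 1·2 + 5·0 + 4·2 + 1·1 + 14·0 + 6·0 = 20
Porto: 3·0 + 1·0 + 5·1 + 4·1 + 1·0 + 14·3 + 6·2 = 63
Lisbon: 3·1 + 1·1 + 5·3 + 4·0 + 1·3 + 14·1 + 6·3 = 54
Reykjavik has the highest Borda score (67).

Reykjavik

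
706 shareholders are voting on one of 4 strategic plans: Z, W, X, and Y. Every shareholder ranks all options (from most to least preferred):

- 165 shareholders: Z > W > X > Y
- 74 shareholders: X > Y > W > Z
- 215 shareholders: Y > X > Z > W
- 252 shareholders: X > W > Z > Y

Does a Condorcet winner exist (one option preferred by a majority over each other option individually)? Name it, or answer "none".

X

X vs Z: 541–165 for X.
X vs W: 541–165 for X.
X vs Y: 491–215 for X.
X beats every other option head-to-head.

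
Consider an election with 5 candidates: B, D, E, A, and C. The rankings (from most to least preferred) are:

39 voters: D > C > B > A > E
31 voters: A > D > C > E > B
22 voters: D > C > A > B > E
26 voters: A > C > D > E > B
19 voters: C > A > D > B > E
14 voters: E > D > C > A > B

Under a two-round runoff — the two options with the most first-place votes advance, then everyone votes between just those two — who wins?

Round 1 first-place votes: B 0, D 61, E 14, A 57, C 19.
D and A advance.
Runoff: D is preferred to A by 75 voters; A by 76.
A wins the runoff.

A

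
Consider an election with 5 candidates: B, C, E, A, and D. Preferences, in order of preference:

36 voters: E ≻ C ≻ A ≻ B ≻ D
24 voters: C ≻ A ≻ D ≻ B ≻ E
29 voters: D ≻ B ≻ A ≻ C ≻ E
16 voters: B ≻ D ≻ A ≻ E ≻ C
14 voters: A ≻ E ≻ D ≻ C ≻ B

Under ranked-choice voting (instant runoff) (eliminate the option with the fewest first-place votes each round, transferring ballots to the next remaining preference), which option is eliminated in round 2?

B

Round 1: B 16, C 24, E 36, A 14, D 29. Eliminate A.
Round 2: B 16, C 24, E 50, D 29. Eliminate B.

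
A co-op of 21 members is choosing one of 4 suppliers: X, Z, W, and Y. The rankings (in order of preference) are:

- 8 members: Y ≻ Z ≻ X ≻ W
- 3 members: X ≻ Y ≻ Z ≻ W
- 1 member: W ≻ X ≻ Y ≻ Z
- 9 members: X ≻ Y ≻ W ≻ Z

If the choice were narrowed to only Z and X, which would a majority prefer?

X

Voters preferring Z to X: 8; preferring X to Z: 13.
X wins the head-to-head.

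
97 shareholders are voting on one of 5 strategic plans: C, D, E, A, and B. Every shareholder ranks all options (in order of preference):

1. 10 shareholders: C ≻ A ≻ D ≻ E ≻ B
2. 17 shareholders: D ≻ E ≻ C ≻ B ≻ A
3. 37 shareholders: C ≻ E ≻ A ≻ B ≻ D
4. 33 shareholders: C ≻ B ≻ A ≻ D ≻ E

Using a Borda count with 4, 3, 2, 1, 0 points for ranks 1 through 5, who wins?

C

C: 10·4 + 17·2 + 37·4 + 33·4 = 354
D: 10·2 + 17·4 + 37·0 + 33·1 = 121
E: 10·1 + 17·3 + 37·3 + 33·0 = 172
A: 10·3 + 17·0 + 37·2 + 33·2 = 170
B: 10·0 + 17·1 + 37·1 + 33·3 = 153
C has the highest Borda score (354).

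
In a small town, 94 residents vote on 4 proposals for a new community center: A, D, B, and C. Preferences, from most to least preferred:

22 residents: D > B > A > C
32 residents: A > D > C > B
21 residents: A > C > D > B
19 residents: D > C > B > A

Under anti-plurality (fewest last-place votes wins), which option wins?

Last-place votes: A 19, D 0, B 53, C 22.
D is ranked last by the fewest voters, so D wins.

D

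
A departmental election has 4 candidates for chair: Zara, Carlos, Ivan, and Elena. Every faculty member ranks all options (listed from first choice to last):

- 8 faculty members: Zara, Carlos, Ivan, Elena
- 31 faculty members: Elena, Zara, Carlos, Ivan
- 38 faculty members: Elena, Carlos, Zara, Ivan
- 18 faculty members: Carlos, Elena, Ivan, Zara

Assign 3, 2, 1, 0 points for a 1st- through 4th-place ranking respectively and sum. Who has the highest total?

Zara: 8·3 + 31·2 + 38·1 + 18·0 = 124
Carlos: 8·2 + 31·1 + 38·2 + 18·3 = 177
Ivan: 8·1 + 31·0 + 38·0 + 18·1 = 26
Elena: 8·0 + 31·3 + 38·3 + 18·2 = 243
Elena has the highest Borda score (243).

Elena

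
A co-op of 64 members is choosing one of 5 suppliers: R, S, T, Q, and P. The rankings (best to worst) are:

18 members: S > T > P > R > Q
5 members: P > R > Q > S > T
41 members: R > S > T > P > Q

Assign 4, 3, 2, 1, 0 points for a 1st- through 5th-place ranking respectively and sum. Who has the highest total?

R: 18·1 + 5·3 + 41·4 = 197
S: 18·4 + 5·1 + 41·3 = 200
T: 18·3 + 5·0 + 41·2 = 136
Q: 18·0 + 5·2 + 41·0 = 10
P: 18·2 + 5·4 + 41·1 = 97
S has the highest Borda score (200).

S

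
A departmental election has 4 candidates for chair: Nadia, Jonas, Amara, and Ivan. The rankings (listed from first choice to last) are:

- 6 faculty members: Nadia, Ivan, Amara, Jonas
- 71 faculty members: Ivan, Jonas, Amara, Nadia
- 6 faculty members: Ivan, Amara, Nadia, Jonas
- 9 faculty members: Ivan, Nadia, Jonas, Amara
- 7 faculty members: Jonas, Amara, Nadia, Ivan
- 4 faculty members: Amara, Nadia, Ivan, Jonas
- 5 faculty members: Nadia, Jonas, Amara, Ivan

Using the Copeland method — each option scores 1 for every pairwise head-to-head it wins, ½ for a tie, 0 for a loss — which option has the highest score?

Nadia: loses to Jonas, Amara, and Ivan → score 0.
Jonas: beats Nadia and Amara; loses to Ivan → score 2.
Amara: beats Nadia; loses to Jonas and Ivan → score 1.
Ivan: beats Nadia, Jonas, and Amara → score 3.
Ivan has the best pairwise record.

Ivan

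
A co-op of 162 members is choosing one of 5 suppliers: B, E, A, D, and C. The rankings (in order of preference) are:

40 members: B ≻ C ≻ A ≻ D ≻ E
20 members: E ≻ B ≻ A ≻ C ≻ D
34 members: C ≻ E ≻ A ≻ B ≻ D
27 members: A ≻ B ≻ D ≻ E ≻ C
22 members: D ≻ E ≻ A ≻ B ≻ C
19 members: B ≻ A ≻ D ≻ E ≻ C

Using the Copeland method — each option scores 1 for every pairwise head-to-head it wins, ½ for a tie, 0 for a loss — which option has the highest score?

A

B: beats E, D, and C; loses to A → score 3.
E: beats C; loses to B, A, and D → score 1.
A: beats B, E, D, and C → score 4.
D: beats E; loses to B, A, and C → score 1.
C: beats D; loses to B, E, and A → score 1.
A has the best pairwise record.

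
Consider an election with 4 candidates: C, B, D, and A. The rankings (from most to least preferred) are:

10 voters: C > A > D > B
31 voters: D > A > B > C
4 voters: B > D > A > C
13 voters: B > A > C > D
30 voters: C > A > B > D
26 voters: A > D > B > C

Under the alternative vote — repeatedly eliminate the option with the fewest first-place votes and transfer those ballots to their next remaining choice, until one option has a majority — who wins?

A

Round 1: C 40, B 17, D 31, A 26. Eliminate B.
Round 2: C 40, D 35, A 39. Eliminate D.
Round 3: C 40, A 74. A has a majority.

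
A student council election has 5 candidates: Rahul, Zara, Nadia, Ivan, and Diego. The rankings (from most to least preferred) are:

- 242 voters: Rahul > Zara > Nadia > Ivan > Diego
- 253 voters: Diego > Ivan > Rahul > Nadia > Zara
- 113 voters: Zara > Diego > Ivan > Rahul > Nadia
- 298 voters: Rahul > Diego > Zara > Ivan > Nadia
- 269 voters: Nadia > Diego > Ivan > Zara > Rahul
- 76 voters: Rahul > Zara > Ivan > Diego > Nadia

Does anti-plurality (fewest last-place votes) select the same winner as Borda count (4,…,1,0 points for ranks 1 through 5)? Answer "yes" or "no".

Anti-plurality — last-place votes: Rahul 269, Zara 253, Nadia 487, Ivan 0, Diego 242. Winner: Ivan.
Borda — scores: Rahul 3083, Zara 2271, Nadia 1813, Ivan 2215, Diego 3128. Winner: Diego.
The two methods disagree.

no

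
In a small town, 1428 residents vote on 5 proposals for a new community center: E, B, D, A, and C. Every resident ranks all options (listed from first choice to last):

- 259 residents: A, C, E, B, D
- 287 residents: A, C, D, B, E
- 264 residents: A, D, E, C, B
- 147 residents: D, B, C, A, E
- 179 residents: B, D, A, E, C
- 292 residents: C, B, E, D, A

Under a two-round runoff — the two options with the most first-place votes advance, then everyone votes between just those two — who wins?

A

Round 1 first-place votes: E 0, B 179, D 147, A 810, C 292.
A and C advance.
Runoff: A is preferred to C by 989 voters; C by 439.
A wins the runoff.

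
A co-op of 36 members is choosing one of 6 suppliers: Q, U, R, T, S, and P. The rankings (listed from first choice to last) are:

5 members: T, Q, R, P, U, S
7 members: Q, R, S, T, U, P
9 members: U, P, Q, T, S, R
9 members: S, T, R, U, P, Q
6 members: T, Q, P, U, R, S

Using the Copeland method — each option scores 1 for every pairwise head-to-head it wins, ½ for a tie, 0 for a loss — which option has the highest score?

T

Q: beats R and S; ties U and P; loses to T → score 3.
U: beats S and P; ties Q; loses to R and T → score 2.5.
R: beats U and P; ties S; loses to Q and T → score 2.5.
T: beats Q, U, R, S, and P → score 5.
S: ties R; loses to Q, U, T, and P → score 0.5.
P: beats S; ties Q; loses to U, R, and T → score 1.5.
T has the best pairwise record.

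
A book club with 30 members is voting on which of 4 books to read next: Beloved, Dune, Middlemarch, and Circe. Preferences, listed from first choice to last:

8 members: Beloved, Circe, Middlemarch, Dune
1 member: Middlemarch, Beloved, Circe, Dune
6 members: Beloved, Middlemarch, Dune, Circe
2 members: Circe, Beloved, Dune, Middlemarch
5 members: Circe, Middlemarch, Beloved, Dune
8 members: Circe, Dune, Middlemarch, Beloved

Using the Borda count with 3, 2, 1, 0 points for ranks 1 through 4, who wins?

Circe

Beloved: 8·3 + 1·2 + 6·3 + 2·2 + 5·1 + 8·0 = 53
Dune: 8·0 + 1·0 + 6·1 + 2·1 + 5·0 + 8·2 = 24
Middlemarch: 8·1 + 1·3 + 6·2 + 2·0 + 5·2 + 8·1 = 41
Circe: 8·2 + 1·1 + 6·0 + 2·3 + 5·3 + 8·3 = 62
Circe has the highest Borda score (62).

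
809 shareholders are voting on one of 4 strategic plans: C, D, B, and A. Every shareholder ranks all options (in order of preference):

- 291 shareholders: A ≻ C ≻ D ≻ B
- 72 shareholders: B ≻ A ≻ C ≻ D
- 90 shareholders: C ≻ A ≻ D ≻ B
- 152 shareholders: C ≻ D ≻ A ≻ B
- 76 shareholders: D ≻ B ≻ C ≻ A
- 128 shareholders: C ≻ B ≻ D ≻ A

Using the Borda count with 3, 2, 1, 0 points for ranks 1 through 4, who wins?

C

C: 291·2 + 72·1 + 90·3 + 152·3 + 76·1 + 128·3 = 1840
D: 291·1 + 72·0 + 90·1 + 152·2 + 76·3 + 128·1 = 1041
B: 291·0 + 72·3 + 90·0 + 152·0 + 76·2 + 128·2 = 624
A: 291·3 + 72·2 + 90·2 + 152·1 + 76·0 + 128·0 = 1349
C has the highest Borda score (1840).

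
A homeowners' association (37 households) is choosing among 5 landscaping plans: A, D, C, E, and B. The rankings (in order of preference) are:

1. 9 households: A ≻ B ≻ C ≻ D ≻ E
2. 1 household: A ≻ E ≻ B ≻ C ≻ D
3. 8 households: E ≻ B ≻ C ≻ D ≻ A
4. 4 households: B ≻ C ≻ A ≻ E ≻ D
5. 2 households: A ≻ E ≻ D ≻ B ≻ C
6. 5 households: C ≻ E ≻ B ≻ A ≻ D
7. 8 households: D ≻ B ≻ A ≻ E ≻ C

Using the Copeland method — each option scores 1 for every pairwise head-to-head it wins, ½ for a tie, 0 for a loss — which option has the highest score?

B

A: beats D, C, and E; loses to B → score 3.
D: loses to A, C, E, and B → score 0.
C: beats D; loses to A, E, and B → score 1.
E: beats D and C; loses to A and B → score 2.
B: beats A, D, C, and E → score 4.
B has the best pairwise record.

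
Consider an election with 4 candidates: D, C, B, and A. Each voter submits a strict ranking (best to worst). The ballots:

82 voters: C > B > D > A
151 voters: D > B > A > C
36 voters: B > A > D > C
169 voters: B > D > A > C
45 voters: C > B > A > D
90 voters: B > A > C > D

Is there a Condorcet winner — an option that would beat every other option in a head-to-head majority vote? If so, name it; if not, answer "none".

B vs D: 422–151 for B.
B vs C: 446–127 for B.
B vs A: 573–0 for B.
B beats every other option head-to-head.

B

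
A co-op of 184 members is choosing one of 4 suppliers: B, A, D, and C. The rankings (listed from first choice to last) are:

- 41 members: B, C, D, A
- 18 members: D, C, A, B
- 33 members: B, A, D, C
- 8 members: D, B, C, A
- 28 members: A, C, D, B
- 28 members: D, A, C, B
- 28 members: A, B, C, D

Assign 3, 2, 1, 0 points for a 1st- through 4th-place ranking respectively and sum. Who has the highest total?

A

B: 41·3 + 18·0 + 33·3 + 8·2 + 28·0 + 28·0 + 28·2 = 294
A: 41·0 + 18·1 + 33·2 + 8·0 + 28·3 + 28·2 + 28·3 = 308
D: 41·1 + 18·3 + 33·1 + 8·3 + 28·1 + 28·3 + 28·0 = 264
C: 41·2 + 18·2 + 33·0 + 8·1 + 28·2 + 28·1 + 28·1 = 238
A has the highest Borda score (308).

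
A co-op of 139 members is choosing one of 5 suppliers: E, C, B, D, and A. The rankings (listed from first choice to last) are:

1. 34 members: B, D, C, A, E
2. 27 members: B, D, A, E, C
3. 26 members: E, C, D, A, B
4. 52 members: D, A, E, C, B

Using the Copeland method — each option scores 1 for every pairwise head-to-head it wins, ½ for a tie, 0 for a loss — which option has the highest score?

E: beats C and B; loses to D and A → score 2.
C: beats B; loses to E, D, and A → score 1.
B: loses to E, C, D, and A → score 0.
D: beats E, C, B, and A → score 4.
A: beats E, C, and B; loses to D → score 3.
D has the best pairwise record.

D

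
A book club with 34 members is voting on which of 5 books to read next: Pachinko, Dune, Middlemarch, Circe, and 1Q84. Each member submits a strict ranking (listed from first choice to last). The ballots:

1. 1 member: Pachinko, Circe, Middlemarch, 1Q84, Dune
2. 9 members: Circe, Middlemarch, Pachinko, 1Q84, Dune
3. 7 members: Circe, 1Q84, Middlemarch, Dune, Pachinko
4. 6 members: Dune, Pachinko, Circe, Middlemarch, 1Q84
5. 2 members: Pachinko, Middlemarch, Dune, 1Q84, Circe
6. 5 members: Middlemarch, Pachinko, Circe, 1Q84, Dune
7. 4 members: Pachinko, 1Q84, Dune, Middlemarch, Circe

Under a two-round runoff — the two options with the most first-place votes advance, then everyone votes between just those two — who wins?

Pachinko

Round 1 first-place votes: Pachinko 7, Dune 6, Middlemarch 5, Circe 16, 1Q84 0.
Circe and Pachinko advance.
Runoff: Circe is preferred to Pachinko by 16 voters; Pachinko by 18.
Pachinko wins the runoff.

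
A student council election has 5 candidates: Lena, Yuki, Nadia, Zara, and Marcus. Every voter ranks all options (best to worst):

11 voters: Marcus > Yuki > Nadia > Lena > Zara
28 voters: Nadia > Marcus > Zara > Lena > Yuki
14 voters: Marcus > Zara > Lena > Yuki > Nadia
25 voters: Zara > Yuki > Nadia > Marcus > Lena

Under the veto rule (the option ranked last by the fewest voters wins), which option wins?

Last-place votes: Lena 25, Yuki 28, Nadia 14, Zara 11, Marcus 0.
Marcus is ranked last by the fewest voters, so Marcus wins.

Marcus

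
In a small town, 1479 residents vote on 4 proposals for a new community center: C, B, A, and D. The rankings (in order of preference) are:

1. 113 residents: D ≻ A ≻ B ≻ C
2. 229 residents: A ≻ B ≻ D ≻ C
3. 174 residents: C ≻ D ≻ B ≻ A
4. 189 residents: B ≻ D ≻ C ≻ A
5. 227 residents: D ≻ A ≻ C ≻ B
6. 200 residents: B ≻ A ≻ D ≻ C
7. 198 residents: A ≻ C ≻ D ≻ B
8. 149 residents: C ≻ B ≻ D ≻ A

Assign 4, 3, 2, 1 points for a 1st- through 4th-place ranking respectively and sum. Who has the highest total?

C: 113·1 + 229·1 + 174·4 + 189·2 + 227·2 + 200·1 + 198·3 + 149·4 = 3260
B: 113·2 + 229·3 + 174·2 + 189·4 + 227·1 + 200·4 + 198·1 + 149·3 = 3689
A: 113·3 + 229·4 + 174·1 + 189·1 + 227·3 + 200·3 + 198·4 + 149·1 = 3840
D: 113·4 + 229·2 + 174·3 + 189·3 + 227·4 + 200·2 + 198·2 + 149·2 = 4001
D has the highest Borda score (4001).

D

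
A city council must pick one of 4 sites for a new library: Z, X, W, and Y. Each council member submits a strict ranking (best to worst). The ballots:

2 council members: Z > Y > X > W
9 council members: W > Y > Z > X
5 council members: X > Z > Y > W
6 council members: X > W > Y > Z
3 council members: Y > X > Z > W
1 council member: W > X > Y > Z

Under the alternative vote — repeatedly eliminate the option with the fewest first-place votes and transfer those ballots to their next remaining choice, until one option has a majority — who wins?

X

Round 1: Z 2, X 11, W 10, Y 3. Eliminate Z.
Round 2: X 11, W 10, Y 5. Eliminate Y.
Round 3: X 16, W 10. X has a majority.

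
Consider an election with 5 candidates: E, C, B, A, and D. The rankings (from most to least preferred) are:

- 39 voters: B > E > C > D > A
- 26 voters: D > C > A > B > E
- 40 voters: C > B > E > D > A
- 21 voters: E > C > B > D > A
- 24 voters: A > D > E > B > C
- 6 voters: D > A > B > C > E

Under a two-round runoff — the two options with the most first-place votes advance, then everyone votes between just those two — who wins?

C

Round 1 first-place votes: E 21, C 40, B 39, A 24, D 32.
C and B advance.
Runoff: C is preferred to B by 87 voters; B by 69.
C wins the runoff.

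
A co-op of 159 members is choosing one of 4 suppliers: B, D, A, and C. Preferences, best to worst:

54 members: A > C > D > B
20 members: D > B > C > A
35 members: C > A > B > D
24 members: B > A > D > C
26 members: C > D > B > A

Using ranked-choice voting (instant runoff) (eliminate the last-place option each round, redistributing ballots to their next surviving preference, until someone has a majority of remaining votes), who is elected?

Round 1: B 24, D 20, A 54, C 61. Eliminate D.
Round 2: B 44, A 54, C 61. Eliminate B.
Round 3: A 78, C 81. C has a majority.

C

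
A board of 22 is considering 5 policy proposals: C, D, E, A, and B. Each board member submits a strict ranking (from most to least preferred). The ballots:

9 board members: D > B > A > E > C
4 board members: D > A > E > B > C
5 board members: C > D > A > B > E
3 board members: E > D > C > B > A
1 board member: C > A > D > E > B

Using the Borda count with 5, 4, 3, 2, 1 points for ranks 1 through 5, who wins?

C: 9·1 + 4·1 + 5·5 + 3·3 + 1·5 = 52
D: 9·5 + 4·5 + 5·4 + 3·4 + 1·3 = 100
E: 9·2 + 4·3 + 5·1 + 3·5 + 1·2 = 52
A: 9·3 + 4·4 + 5·3 + 3·1 + 1·4 = 65
B: 9·4 + 4·2 + 5·2 + 3·2 + 1·1 = 61
D has the highest Borda score (100).

D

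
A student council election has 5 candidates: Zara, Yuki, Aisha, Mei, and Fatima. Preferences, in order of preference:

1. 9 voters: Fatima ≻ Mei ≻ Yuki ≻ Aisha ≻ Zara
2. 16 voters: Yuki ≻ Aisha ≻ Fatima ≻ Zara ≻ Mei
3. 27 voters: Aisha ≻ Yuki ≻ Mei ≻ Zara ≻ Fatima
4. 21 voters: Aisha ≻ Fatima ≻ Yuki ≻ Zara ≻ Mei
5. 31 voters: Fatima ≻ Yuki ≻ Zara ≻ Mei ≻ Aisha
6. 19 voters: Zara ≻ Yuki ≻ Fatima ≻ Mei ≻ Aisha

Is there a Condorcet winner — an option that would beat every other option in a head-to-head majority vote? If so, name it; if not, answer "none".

Yuki

Yuki vs Zara: 104–19 for Yuki.
Yuki vs Aisha: 75–48 for Yuki.
Yuki vs Mei: 114–9 for Yuki.
Yuki vs Fatima: 62–61 for Yuki.
Yuki beats every other option head-to-head.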